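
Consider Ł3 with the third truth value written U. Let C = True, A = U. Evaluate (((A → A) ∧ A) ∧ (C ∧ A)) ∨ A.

A → A = U → U = True  [min(1, 1−½+½)]
(A → A) ∧ A = True ∧ U = U
C ∧ A = True ∧ U = U
((A → A) ∧ A) ∧ (C ∧ A) = U ∧ U = U
(((A → A) ∧ A) ∧ (C ∧ A)) ∨ A = U ∨ U = U

U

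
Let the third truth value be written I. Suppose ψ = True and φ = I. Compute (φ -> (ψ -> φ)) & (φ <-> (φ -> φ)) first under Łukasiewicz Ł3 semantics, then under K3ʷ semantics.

In Łukasiewicz Ł3: ψ -> φ = True -> I = I  [min(1, 1−1+½)]
φ -> (ψ -> φ) = I -> I = True
φ -> φ = I -> I = True
φ <-> (φ -> φ) = I <-> True = I
(φ -> (ψ -> φ)) & (φ <-> (φ -> φ)) = True & I = I
In K3ʷ: ψ -> φ = True -> I = I
φ -> (ψ -> φ) = I -> I = I
φ -> φ = I -> I = I
φ <-> (φ -> φ) = I <-> I = I
(φ -> (ψ -> φ)) & (φ <-> (φ -> φ)) = I & I = I

I; I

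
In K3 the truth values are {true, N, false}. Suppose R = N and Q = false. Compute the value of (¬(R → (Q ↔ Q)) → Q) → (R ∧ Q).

Q ↔ Q = false ↔ false = true
R → (Q ↔ Q) = N → true = true  [¬N ∨ true]
¬(R → (Q ↔ Q)) = ¬true = false
¬(R → (Q ↔ Q)) → Q = false → false = true
R ∧ Q = N ∧ false = false
(¬(R → (Q ↔ Q)) → Q) → (R ∧ Q) = true → false = false

false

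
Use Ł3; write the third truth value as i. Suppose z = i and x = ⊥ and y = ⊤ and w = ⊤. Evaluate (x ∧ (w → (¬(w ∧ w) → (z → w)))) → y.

w ∧ w = ⊤ ∧ ⊤ = ⊤
¬(w ∧ w) = ¬⊤ = ⊥
z → w = i → ⊤ = ⊤  [min(1, 1−½+1)]
¬(w ∧ w) → (z → w) = ⊥ → ⊤ = ⊤
w → (¬(w ∧ w) → (z → w)) = ⊤ → ⊤ = ⊤
x ∧ (w → (¬(w ∧ w) → (z → w))) = ⊥ ∧ ⊤ = ⊥
(x ∧ (w → (¬(w ∧ w) → (z → w)))) → y = ⊥ → ⊤ = ⊤

⊤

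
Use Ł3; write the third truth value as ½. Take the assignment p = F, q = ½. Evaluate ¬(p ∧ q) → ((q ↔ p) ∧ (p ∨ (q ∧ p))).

F

p ∧ q = F ∧ ½ = F
¬(p ∧ q) = ¬F = T
q ↔ p = ½ ↔ F = ½  [1 − |½−0|]
q ∧ p = ½ ∧ F = F
p ∨ (q ∧ p) = F ∨ F = F
(q ↔ p) ∧ (p ∨ (q ∧ p)) = ½ ∧ F = F
¬(p ∧ q) → ((q ↔ p) ∧ (p ∨ (q ∧ p))) = T → F = F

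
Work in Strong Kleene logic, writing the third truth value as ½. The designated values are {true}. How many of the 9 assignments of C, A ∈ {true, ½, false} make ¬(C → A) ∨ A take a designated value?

Designated under: (C=true, A=true); (C=true, A=false); (C=½, A=true); (C=false, A=true).

4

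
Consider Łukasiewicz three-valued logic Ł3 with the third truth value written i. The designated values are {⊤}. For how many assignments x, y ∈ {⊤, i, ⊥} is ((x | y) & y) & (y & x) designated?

Designated under: (x=⊤, y=⊤).

1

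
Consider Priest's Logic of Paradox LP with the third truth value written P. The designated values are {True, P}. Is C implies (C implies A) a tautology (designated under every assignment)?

Countermodel: C=True, A=False gives False, which is not designated.

No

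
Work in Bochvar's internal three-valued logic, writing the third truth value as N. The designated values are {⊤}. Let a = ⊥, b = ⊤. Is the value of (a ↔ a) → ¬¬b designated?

Yes

a ↔ a = ⊥ ↔ ⊥ = ⊤
¬b = ¬⊤ = ⊥
¬¬b = ¬⊥ = ⊤
(a ↔ a) → ¬¬b = ⊤ → ⊤ = ⊤
⊤ ∈ {⊤}.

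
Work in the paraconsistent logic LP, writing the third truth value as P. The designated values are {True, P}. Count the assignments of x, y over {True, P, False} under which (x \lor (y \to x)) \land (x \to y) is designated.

7

Of the 9 assignments, 7 give a value in {True, P}.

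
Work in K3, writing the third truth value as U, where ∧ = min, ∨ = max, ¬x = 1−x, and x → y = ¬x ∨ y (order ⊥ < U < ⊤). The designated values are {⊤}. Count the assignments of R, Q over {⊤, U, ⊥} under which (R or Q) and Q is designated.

3

Designated under: (R=⊤, Q=⊤); (R=U, Q=⊤); (R=⊥, Q=⊤).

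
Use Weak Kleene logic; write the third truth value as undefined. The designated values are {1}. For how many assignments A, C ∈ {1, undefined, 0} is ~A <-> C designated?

2

Designated under: (A=1, C=0); (A=0, C=1).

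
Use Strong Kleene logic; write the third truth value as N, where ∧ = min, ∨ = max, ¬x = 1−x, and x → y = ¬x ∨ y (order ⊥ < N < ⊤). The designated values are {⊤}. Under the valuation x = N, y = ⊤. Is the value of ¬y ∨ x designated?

¬y = ¬⊤ = ⊥
¬y ∨ x = ⊥ ∨ N = N
N ∉ {⊤}.

No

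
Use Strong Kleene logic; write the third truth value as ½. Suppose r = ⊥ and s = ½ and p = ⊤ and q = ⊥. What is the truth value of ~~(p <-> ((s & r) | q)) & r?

⊥

s & r = ½ & ⊥ = ⊥
(s & r) | q = ⊥ | ⊥ = ⊥
p <-> ((s & r) | q) = ⊤ <-> ⊥ = ⊥
~(p <-> ((s & r) | q)) = ~⊥ = ⊤
~~(p <-> ((s & r) | q)) = ~⊤ = ⊥
~~(p <-> ((s & r) | q)) & r = ⊥ & ⊥ = ⊥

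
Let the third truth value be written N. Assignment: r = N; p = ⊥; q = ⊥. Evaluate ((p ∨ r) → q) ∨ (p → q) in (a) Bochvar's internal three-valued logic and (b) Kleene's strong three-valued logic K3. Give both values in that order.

In Bochvar's internal three-valued logic: p ∨ r = ⊥ ∨ N = N
(p ∨ r) → q = N → ⊥ = N  [any arg is the third value ⇒ result is the third value]
p → q = ⊥ → ⊥ = ⊤
((p ∨ r) → q) ∨ (p → q) = N ∨ ⊤ = N
In Kleene's strong three-valued logic K3: p ∨ r = ⊥ ∨ N = N
(p ∨ r) → q = N → ⊥ = N
p → q = ⊥ → ⊥ = ⊤
((p ∨ r) → q) ∨ (p → q) = N ∨ ⊤ = ⊤
They differ because Bochvar's internal three-valued logic and Kleene's strong three-valued logic K3 treat N differently under the binary connectives.

N; ⊤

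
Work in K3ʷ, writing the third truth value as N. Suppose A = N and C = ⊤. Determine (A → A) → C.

N

A → A = N → N = N
(A → A) → C = N → ⊤ = N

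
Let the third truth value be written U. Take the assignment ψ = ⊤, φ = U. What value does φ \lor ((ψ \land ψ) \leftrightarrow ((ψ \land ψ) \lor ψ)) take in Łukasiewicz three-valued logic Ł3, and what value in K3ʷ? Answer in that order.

In Łukasiewicz three-valued logic Ł3: ψ \land ψ = ⊤ \land ⊤ = ⊤
ψ \land ψ = ⊤ \land ⊤ = ⊤
(ψ \land ψ) \lor ψ = ⊤ \lor ⊤ = ⊤
(ψ \land ψ) \leftrightarrow ((ψ \land ψ) \lor ψ) = ⊤ \leftrightarrow ⊤ = ⊤
φ \lor ((ψ \land ψ) \leftrightarrow ((ψ \land ψ) \lor ψ)) = U \lor ⊤ = ⊤
In K3ʷ: ψ \land ψ = ⊤ \land ⊤ = ⊤
ψ \land ψ = ⊤ \land ⊤ = ⊤
(ψ \land ψ) \lor ψ = ⊤ \lor ⊤ = ⊤
(ψ \land ψ) \leftrightarrow ((ψ \land ψ) \lor ψ) = ⊤ \leftrightarrow ⊤ = ⊤
φ \lor ((ψ \land ψ) \leftrightarrow ((ψ \land ψ) \lor ψ)) = U \lor ⊤ = U
They differ because Łukasiewicz three-valued logic Ł3 and K3ʷ treat U differently under the binary connectives.

⊤; U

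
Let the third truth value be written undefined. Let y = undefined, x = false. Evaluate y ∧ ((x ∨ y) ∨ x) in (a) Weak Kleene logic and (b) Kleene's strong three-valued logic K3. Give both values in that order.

In Weak Kleene logic: x ∨ y = false ∨ undefined = undefined
(x ∨ y) ∨ x = undefined ∨ false = undefined
y ∧ ((x ∨ y) ∨ x) = undefined ∧ undefined = undefined
In Kleene's strong three-valued logic K3: x ∨ y = false ∨ undefined = undefined
(x ∨ y) ∨ x = undefined ∨ false = undefined
y ∧ ((x ∨ y) ∨ x) = undefined ∧ undefined = undefined

undefined; undefined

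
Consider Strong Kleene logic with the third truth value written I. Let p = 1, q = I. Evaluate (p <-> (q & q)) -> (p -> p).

q & q = I & I = I
p <-> (q & q) = 1 <-> I = I
p -> p = 1 -> 1 = 1
(p <-> (q & q)) -> (p -> p) = I -> 1 = 1  [~I | 1]

1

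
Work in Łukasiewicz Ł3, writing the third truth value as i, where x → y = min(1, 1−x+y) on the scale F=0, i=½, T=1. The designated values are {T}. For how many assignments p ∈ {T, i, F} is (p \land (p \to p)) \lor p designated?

p=T: T ✓
p=i: i ·
p=F: F ·

1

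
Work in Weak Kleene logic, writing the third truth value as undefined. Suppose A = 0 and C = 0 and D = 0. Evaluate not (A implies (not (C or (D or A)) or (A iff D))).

D or A = 0 or 0 = 0
C or (D or A) = 0 or 0 = 0
not (C or (D or A)) = not 0 = 1
A iff D = 0 iff 0 = 1
not (C or (D or A)) or (A iff D) = 1 or 1 = 1
A implies (not (C or (D or A)) or (A iff D)) = 0 implies 1 = 1
not (A implies (not (C or (D or A)) or (A iff D))) = not 1 = 0

0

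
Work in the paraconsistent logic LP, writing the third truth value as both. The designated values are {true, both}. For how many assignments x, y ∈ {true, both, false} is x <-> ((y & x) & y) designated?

8

Of the 9 assignments, 8 give a value in {true, both}.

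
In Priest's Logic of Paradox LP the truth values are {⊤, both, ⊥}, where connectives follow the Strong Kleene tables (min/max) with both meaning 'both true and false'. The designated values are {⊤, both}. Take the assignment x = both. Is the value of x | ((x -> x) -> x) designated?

x -> x = both -> both = both  [~both | both]
(x -> x) -> x = both -> both = both
x | ((x -> x) -> x) = both | both = both
both ∈ {⊤, both}.

Yes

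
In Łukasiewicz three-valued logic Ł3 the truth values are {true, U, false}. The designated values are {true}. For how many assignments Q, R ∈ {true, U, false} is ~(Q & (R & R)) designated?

5

Of the 9 assignments, 5 give a value in {true}.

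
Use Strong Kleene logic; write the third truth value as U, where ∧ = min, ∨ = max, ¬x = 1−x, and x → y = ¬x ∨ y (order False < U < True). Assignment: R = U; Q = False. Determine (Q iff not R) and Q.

not R = not U = U
Q iff not R = False iff U = U
(Q iff not R) and Q = U and False = False

False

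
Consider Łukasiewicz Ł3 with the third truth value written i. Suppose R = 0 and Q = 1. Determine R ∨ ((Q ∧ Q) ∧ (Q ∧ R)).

0

Q ∧ Q = 1 ∧ 1 = 1
Q ∧ R = 1 ∧ 0 = 0
(Q ∧ Q) ∧ (Q ∧ R) = 1 ∧ 0 = 0
R ∨ ((Q ∧ Q) ∧ (Q ∧ R)) = 0 ∨ 0 = 0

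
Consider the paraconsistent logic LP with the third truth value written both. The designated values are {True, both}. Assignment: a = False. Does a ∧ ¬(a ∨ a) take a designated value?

a ∨ a = False ∨ False = False
¬(a ∨ a) = ¬False = True
a ∧ ¬(a ∨ a) = False ∧ True = False
False ∉ {True, both}.

No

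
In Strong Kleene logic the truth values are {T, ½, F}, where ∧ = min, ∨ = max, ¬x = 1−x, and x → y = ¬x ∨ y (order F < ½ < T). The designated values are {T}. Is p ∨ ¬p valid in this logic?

Countermodel: p=½ gives ½, which is not designated.

No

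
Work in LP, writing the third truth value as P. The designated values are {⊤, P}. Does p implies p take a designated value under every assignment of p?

Yes

Every assignment of p over {⊤, P, ⊥} gives a value in {⊤, P}.
In particular, with p=P: p implies p = P.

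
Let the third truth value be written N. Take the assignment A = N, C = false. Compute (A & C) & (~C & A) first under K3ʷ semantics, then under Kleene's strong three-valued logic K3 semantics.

In K3ʷ: A & C = N & false = N
~C = ~false = true
~C & A = true & N = N
(A & C) & (~C & A) = N & N = N
In Kleene's strong three-valued logic K3: A & C = N & false = false
~C = ~false = true
~C & A = true & N = N
(A & C) & (~C & A) = false & N = false
They differ because K3ʷ and Kleene's strong three-valued logic K3 treat N differently under the binary connectives.

N; false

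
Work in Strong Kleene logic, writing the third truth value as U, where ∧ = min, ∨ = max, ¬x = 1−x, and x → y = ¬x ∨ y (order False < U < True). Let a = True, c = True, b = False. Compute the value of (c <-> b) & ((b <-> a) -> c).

False

c <-> b = True <-> False = False
b <-> a = False <-> True = False
(b <-> a) -> c = False -> True = True
(c <-> b) & ((b <-> a) -> c) = False & True = False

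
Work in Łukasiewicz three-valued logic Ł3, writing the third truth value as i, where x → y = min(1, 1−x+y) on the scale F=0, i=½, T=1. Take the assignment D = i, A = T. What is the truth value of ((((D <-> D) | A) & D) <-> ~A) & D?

i

D <-> D = i <-> i = T
(D <-> D) | A = T | T = T
((D <-> D) | A) & D = T & i = i
~A = ~T = F
(((D <-> D) | A) & D) <-> ~A = i <-> F = i
((((D <-> D) | A) & D) <-> ~A) & D = i & i = i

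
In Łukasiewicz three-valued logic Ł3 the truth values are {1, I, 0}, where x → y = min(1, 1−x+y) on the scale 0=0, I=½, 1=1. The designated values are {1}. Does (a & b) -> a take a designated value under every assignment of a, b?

Every assignment of a, b over {1, I, 0} gives a value in {1}.
In particular, with a=I, b=I: (a & b) -> a = 1.

Yes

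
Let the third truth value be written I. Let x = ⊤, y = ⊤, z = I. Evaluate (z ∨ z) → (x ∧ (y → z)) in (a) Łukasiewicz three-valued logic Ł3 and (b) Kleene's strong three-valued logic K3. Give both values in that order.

⊤; I

In Łukasiewicz three-valued logic Ł3: z ∨ z = I ∨ I = I
y → z = ⊤ → I = I
x ∧ (y → z) = ⊤ ∧ I = I
(z ∨ z) → (x ∧ (y → z)) = I → I = ⊤
In Kleene's strong three-valued logic K3: z ∨ z = I ∨ I = I
y → z = ⊤ → I = I
x ∧ (y → z) = ⊤ ∧ I = I
(z ∨ z) → (x ∧ (y → z)) = I → I = I
They differ because Łukasiewicz three-valued logic Ł3 and Kleene's strong three-valued logic K3 treat I differently under implication.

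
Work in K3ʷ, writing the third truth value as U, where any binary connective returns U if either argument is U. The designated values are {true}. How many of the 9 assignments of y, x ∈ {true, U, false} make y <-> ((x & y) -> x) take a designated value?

2

Designated under: (y=true, x=true); (y=true, x=false).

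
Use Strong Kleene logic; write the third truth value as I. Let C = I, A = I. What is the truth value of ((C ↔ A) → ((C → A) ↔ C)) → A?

I

C ↔ A = I ↔ I = I
C → A = I → I = I  [¬I ∨ I]
(C → A) ↔ C = I ↔ I = I
(C ↔ A) → ((C → A) ↔ C) = I → I = I
((C ↔ A) → ((C → A) ↔ C)) → A = I → I = I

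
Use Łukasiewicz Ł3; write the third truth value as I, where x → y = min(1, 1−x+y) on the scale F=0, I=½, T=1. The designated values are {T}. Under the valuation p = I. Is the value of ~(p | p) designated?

p | p = I | I = I
~(p | p) = ~I = I
I ∉ {T}.

No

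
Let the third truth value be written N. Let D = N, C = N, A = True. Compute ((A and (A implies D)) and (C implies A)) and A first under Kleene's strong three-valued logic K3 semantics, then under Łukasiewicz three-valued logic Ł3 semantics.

N; N

In Kleene's strong three-valued logic K3: A implies D = True implies N = N  [not True or N]
A and (A implies D) = True and N = N
C implies A = N implies True = True
(A and (A implies D)) and (C implies A) = N and True = N
((A and (A implies D)) and (C implies A)) and A = N and True = N
In Łukasiewicz three-valued logic Ł3: A implies D = True implies N = N  [min(1, 1−1+½)]
A and (A implies D) = True and N = N
C implies A = N implies True = True
(A and (A implies D)) and (C implies A) = N and True = N
((A and (A implies D)) and (C implies A)) and A = N and True = N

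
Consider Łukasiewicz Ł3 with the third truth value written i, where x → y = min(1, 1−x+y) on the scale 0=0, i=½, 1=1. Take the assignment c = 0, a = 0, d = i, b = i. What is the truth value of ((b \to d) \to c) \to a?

1

b \to d = i \to i = 1  [min(1, 1−½+½)]
(b \to d) \to c = 1 \to 0 = 0
((b \to d) \to c) \to a = 0 \to 0 = 1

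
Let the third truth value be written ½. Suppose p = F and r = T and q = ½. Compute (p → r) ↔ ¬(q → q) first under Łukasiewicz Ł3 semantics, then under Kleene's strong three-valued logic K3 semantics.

F; ½

In Łukasiewicz Ł3: p → r = F → T = T
q → q = ½ → ½ = T  [min(1, 1−½+½)]
¬(q → q) = ¬T = F
(p → r) ↔ ¬(q → q) = T ↔ F = F
In Kleene's strong three-valued logic K3: p → r = F → T = T
q → q = ½ → ½ = ½  [¬½ ∨ ½]
¬(q → q) = ¬½ = ½
(p → r) ↔ ¬(q → q) = T ↔ ½ = ½
They differ because Łukasiewicz Ł3 and Kleene's strong three-valued logic K3 treat ½ differently under implication.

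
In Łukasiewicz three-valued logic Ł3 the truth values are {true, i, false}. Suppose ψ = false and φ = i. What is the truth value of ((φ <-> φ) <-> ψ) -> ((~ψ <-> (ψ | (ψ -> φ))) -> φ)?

true

φ <-> φ = i <-> i = true  [1 − |½−½|]
(φ <-> φ) <-> ψ = true <-> false = false
~ψ = ~false = true
ψ -> φ = false -> i = true
ψ | (ψ -> φ) = false | true = true
~ψ <-> (ψ | (ψ -> φ)) = true <-> true = true
(~ψ <-> (ψ | (ψ -> φ))) -> φ = true -> i = i
((φ <-> φ) <-> ψ) -> ((~ψ <-> (ψ | (ψ -> φ))) -> φ) = false -> i = true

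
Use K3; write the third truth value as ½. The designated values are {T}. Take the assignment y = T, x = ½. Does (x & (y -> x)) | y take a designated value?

Yes

y -> x = T -> ½ = ½  [~T | ½]
x & (y -> x) = ½ & ½ = ½
(x & (y -> x)) | y = ½ | T = T
T ∈ {T}.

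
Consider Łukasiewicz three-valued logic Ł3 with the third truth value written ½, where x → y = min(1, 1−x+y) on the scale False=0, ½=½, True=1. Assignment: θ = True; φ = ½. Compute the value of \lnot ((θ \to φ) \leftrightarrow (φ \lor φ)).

θ \to φ = True \to ½ = ½  [min(1, 1−1+½)]
φ \lor φ = ½ \lor ½ = ½
(θ \to φ) \leftrightarrow (φ \lor φ) = ½ \leftrightarrow ½ = True
\lnot ((θ \to φ) \leftrightarrow (φ \lor φ)) = \lnot True = False

False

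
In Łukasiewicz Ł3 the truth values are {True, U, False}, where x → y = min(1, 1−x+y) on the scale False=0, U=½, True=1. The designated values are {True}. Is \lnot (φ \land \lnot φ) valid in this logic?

No

Countermodel: φ=U gives U, which is not designated.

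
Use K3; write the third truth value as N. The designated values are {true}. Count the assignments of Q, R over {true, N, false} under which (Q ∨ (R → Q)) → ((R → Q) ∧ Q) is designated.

Designated under: (Q=true, R=true); (Q=true, R=N); (Q=true, R=false); (Q=false, R=true).

4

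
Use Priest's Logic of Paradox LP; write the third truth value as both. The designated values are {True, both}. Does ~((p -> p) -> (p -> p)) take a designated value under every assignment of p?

No

Countermodel: p=True gives False, which is not designated.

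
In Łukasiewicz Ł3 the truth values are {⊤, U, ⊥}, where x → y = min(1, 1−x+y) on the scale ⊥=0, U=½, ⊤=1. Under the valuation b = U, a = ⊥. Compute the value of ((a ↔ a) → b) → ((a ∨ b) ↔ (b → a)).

a ↔ a = ⊥ ↔ ⊥ = ⊤
(a ↔ a) → b = ⊤ → U = U  [min(1, 1−1+½)]
a ∨ b = ⊥ ∨ U = U
b → a = U → ⊥ = U
(a ∨ b) ↔ (b → a) = U ↔ U = ⊤
((a ↔ a) → b) → ((a ∨ b) ↔ (b → a)) = U → ⊤ = ⊤

⊤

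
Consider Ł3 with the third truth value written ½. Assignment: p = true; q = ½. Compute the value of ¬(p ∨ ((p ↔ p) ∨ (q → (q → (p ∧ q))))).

false

p ↔ p = true ↔ true = true
p ∧ q = true ∧ ½ = ½
q → (p ∧ q) = ½ → ½ = true
q → (q → (p ∧ q)) = ½ → true = true
(p ↔ p) ∨ (q → (q → (p ∧ q))) = true ∨ true = true
p ∨ ((p ↔ p) ∨ (q → (q → (p ∧ q)))) = true ∨ true = true
¬(p ∨ ((p ↔ p) ∨ (q → (q → (p ∧ q))))) = ¬true = false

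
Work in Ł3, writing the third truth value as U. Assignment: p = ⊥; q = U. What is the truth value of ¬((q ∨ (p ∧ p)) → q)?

p ∧ p = ⊥ ∧ ⊥ = ⊥
q ∨ (p ∧ p) = U ∨ ⊥ = U
(q ∨ (p ∧ p)) → q = U → U = ⊤  [min(1, 1−½+½)]
¬((q ∨ (p ∧ p)) → q) = ¬⊤ = ⊥

⊥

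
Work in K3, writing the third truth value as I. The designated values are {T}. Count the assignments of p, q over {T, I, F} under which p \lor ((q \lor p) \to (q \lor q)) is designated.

6

Of the 9 assignments, 6 give a value in {T}.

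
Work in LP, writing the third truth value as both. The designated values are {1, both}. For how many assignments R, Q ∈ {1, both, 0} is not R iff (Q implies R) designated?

5

Of the 9 assignments, 5 give a value in {1, both}.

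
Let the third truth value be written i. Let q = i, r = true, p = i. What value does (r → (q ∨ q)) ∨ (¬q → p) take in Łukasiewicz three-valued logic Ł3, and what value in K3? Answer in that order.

true; i

In Łukasiewicz three-valued logic Ł3: q ∨ q = i ∨ i = i
r → (q ∨ q) = true → i = i  [min(1, 1−1+½)]
¬q = ¬i = i
¬q → p = i → i = true
(r → (q ∨ q)) ∨ (¬q → p) = i ∨ true = true
In K3: q ∨ q = i ∨ i = i
r → (q ∨ q) = true → i = i  [¬true ∨ i]
¬q = ¬i = i
¬q → p = i → i = i
(r → (q ∨ q)) ∨ (¬q → p) = i ∨ i = i
They differ because Łukasiewicz three-valued logic Ł3 and K3 treat i differently under implication.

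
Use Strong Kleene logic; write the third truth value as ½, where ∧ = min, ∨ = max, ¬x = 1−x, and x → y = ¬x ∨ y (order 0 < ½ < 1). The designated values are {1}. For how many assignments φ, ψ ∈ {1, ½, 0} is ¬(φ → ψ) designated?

1

Designated under: (φ=1, ψ=0).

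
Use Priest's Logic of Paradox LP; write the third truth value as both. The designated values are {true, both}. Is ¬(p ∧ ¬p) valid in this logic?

Yes

Every assignment of p over {true, both, false} gives a value in {true, both}.
In particular, with p=both: ¬(p ∧ ¬p) = both.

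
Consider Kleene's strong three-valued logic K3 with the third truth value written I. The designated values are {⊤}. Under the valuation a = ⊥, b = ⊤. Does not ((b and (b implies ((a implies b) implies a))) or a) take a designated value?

Yes

a implies b = ⊥ implies ⊤ = ⊤
(a implies b) implies a = ⊤ implies ⊥ = ⊥
b implies ((a implies b) implies a) = ⊤ implies ⊥ = ⊥
b and (b implies ((a implies b) implies a)) = ⊤ and ⊥ = ⊥
(b and (b implies ((a implies b) implies a))) or a = ⊥ or ⊥ = ⊥
not ((b and (b implies ((a implies b) implies a))) or a) = not ⊥ = ⊤
⊤ ∈ {⊤}.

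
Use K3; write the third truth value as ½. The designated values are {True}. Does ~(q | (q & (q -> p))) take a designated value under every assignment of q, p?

No

Countermodel: q=True, p=True gives False, which is not designated.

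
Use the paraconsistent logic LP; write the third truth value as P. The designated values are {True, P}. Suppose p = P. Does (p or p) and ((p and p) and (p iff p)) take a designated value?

p or p = P or P = P
p and p = P and P = P
p iff p = P iff P = P
(p and p) and (p iff p) = P and P = P
(p or p) and ((p and p) and (p iff p)) = P and P = P
P ∈ {True, P}.

Yes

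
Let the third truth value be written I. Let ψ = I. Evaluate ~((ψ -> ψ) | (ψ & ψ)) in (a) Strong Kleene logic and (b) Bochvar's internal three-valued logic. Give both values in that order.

In Strong Kleene logic: ψ -> ψ = I -> I = I  [~I | I]
ψ & ψ = I & I = I
(ψ -> ψ) | (ψ & ψ) = I | I = I
~((ψ -> ψ) | (ψ & ψ)) = ~I = I
In Bochvar's internal three-valued logic: ψ -> ψ = I -> I = I  [any arg is the third value ⇒ result is the third value]
ψ & ψ = I & I = I
(ψ -> ψ) | (ψ & ψ) = I | I = I
~((ψ -> ψ) | (ψ & ψ)) = ~I = I

I; I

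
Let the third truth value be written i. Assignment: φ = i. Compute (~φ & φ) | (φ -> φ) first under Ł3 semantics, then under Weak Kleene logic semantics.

⊤; i

In Ł3: ~φ = ~i = i
~φ & φ = i & i = i
φ -> φ = i -> i = ⊤  [min(1, 1−½+½)]
(~φ & φ) | (φ -> φ) = i | ⊤ = ⊤
In Weak Kleene logic: ~φ = ~i = i
~φ & φ = i & i = i
φ -> φ = i -> i = i  [any arg is the third value ⇒ result is the third value]
(~φ & φ) | (φ -> φ) = i | i = i
They differ because Ł3 and Weak Kleene logic treat i differently under the binary connectives.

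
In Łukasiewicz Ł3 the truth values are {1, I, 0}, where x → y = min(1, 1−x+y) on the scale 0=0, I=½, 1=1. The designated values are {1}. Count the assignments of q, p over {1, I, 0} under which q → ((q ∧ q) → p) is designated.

7

Of the 9 assignments, 7 give a value in {1}.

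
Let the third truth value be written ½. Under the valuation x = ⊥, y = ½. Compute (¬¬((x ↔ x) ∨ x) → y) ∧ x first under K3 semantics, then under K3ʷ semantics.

In K3: x ↔ x = ⊥ ↔ ⊥ = ⊤
(x ↔ x) ∨ x = ⊤ ∨ ⊥ = ⊤
¬((x ↔ x) ∨ x) = ¬⊤ = ⊥
¬¬((x ↔ x) ∨ x) = ¬⊥ = ⊤
¬¬((x ↔ x) ∨ x) → y = ⊤ → ½ = ½  [¬⊤ ∨ ½]
(¬¬((x ↔ x) ∨ x) → y) ∧ x = ½ ∧ ⊥ = ⊥
In K3ʷ: x ↔ x = ⊥ ↔ ⊥ = ⊤
(x ↔ x) ∨ x = ⊤ ∨ ⊥ = ⊤
¬((x ↔ x) ∨ x) = ¬⊤ = ⊥
¬¬((x ↔ x) ∨ x) = ¬⊥ = ⊤
¬¬((x ↔ x) ∨ x) → y = ⊤ → ½ = ½  [any arg is the third value ⇒ result is the third value]
(¬¬((x ↔ x) ∨ x) → y) ∧ x = ½ ∧ ⊥ = ½
They differ because K3 and K3ʷ treat ½ differently under the binary connectives.

⊥; ½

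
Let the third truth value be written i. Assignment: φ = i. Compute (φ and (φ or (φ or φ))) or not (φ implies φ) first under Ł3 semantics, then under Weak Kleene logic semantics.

In Ł3: φ or φ = i or i = i
φ or (φ or φ) = i or i = i
φ and (φ or (φ or φ)) = i and i = i
φ implies φ = i implies i = ⊤  [min(1, 1−½+½)]
not (φ implies φ) = not ⊤ = ⊥
(φ and (φ or (φ or φ))) or not (φ implies φ) = i or ⊥ = i
In Weak Kleene logic: φ or φ = i or i = i
φ or (φ or φ) = i or i = i
φ and (φ or (φ or φ)) = i and i = i
φ implies φ = i implies i = i  [any arg is the third value ⇒ result is the third value]
not (φ implies φ) = not i = i
(φ and (φ or (φ or φ))) or not (φ implies φ) = i or i = i

i; i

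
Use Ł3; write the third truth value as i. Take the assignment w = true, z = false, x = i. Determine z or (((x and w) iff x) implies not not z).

false

x and w = i and true = i
(x and w) iff x = i iff i = true  [1 − |½−½|]
not z = not false = true
not not z = not true = false
((x and w) iff x) implies not not z = true implies false = false
z or (((x and w) iff x) implies not not z) = false or false = false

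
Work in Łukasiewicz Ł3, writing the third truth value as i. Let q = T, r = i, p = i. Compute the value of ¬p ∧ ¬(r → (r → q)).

F

¬p = ¬i = i
r → q = i → T = T  [min(1, 1−½+1)]
r → (r → q) = i → T = T
¬(r → (r → q)) = ¬T = F
¬p ∧ ¬(r → (r → q)) = i ∧ F = F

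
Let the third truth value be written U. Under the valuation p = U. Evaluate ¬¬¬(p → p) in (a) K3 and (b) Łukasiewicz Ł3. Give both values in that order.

U; ⊥

In K3: p → p = U → U = U  [¬U ∨ U]
¬(p → p) = ¬U = U
¬¬(p → p) = ¬U = U
¬¬¬(p → p) = ¬U = U
In Łukasiewicz Ł3: p → p = U → U = ⊤  [min(1, 1−½+½)]
¬(p → p) = ¬⊤ = ⊥
¬¬(p → p) = ¬⊥ = ⊤
¬¬¬(p → p) = ¬⊤ = ⊥
They differ because K3 and Łukasiewicz Ł3 treat U differently under implication.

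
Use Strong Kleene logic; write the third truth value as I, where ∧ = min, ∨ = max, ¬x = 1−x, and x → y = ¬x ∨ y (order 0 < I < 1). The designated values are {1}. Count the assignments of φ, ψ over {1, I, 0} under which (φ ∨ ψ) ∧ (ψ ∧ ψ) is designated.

Designated under: (φ=1, ψ=1); (φ=I, ψ=1); (φ=0, ψ=1).

3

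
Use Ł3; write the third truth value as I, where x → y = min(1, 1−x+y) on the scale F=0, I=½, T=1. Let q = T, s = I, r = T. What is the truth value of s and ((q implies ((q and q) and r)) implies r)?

q and q = T and T = T
(q and q) and r = T and T = T
q implies ((q and q) and r) = T implies T = T
(q implies ((q and q) and r)) implies r = T implies T = T
s and ((q implies ((q and q) and r)) implies r) = I and T = I

I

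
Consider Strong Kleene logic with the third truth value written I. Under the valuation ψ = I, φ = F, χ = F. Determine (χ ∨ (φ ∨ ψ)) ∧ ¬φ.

φ ∨ ψ = F ∨ I = I
χ ∨ (φ ∨ ψ) = F ∨ I = I
¬φ = ¬F = T
(χ ∨ (φ ∨ ψ)) ∧ ¬φ = I ∧ T = I

I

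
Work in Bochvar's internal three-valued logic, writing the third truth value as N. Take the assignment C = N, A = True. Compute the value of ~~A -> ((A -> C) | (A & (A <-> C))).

~A = ~True = False
~~A = ~False = True
A -> C = True -> N = N  [any arg is the third value ⇒ result is the third value]
A <-> C = True <-> N = N
A & (A <-> C) = True & N = N
(A -> C) | (A & (A <-> C)) = N | N = N
~~A -> ((A -> C) | (A & (A <-> C))) = True -> N = N

N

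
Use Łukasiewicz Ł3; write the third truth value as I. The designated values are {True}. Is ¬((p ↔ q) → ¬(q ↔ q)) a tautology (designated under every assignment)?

Countermodel: p=True, q=I gives I, which is not designated.

No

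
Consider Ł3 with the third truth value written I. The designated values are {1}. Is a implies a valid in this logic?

Yes

Every assignment of a over {1, I, 0} gives a value in {1}.
In particular, with a=I: a implies a = 1.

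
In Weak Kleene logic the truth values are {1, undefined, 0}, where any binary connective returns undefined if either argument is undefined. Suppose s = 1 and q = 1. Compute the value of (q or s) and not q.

q or s = 1 or 1 = 1
not q = not 1 = 0
(q or s) and not q = 1 and 0 = 0

0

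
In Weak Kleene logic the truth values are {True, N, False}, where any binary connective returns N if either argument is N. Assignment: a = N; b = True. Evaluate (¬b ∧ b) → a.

N

¬b = ¬True = False
¬b ∧ b = False ∧ True = False
(¬b ∧ b) → a = False → N = N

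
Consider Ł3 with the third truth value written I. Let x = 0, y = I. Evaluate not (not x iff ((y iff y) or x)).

not x = not 0 = 1
y iff y = I iff I = 1  [1 − |½−½|]
(y iff y) or x = 1 or 0 = 1
not x iff ((y iff y) or x) = 1 iff 1 = 1
not (not x iff ((y iff y) or x)) = not 1 = 0

0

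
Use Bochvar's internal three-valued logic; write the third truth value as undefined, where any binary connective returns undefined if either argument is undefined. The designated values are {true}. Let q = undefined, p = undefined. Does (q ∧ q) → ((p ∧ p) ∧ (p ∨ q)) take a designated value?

No

q ∧ q = undefined ∧ undefined = undefined
p ∧ p = undefined ∧ undefined = undefined
p ∨ q = undefined ∨ undefined = undefined
(p ∧ p) ∧ (p ∨ q) = undefined ∧ undefined = undefined
(q ∧ q) → ((p ∧ p) ∧ (p ∨ q)) = undefined → undefined = undefined  [any arg is the third value ⇒ result is the third value]
undefined ∉ {true}.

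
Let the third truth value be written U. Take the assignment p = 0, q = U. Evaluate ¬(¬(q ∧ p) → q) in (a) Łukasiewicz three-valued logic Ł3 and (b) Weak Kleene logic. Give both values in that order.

U; U

In Łukasiewicz three-valued logic Ł3: q ∧ p = U ∧ 0 = 0
¬(q ∧ p) = ¬0 = 1
¬(q ∧ p) → q = 1 → U = U
¬(¬(q ∧ p) → q) = ¬U = U
In Weak Kleene logic: q ∧ p = U ∧ 0 = U
¬(q ∧ p) = ¬U = U
¬(q ∧ p) → q = U → U = U
¬(¬(q ∧ p) → q) = ¬U = U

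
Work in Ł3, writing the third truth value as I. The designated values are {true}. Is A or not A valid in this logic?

No

Countermodel: A=I gives I, which is not designated.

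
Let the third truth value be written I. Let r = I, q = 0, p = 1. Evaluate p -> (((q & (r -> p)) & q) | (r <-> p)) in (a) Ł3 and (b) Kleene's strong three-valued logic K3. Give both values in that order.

I; I

In Ł3: r -> p = I -> 1 = 1  [min(1, 1−½+1)]
q & (r -> p) = 0 & 1 = 0
(q & (r -> p)) & q = 0 & 0 = 0
r <-> p = I <-> 1 = I
((q & (r -> p)) & q) | (r <-> p) = 0 | I = I
p -> (((q & (r -> p)) & q) | (r <-> p)) = 1 -> I = I
In Kleene's strong three-valued logic K3: r -> p = I -> 1 = 1  [~I | 1]
q & (r -> p) = 0 & 1 = 0
(q & (r -> p)) & q = 0 & 0 = 0
r <-> p = I <-> 1 = I
((q & (r -> p)) & q) | (r <-> p) = 0 | I = I
p -> (((q & (r -> p)) & q) | (r <-> p)) = 1 -> I = I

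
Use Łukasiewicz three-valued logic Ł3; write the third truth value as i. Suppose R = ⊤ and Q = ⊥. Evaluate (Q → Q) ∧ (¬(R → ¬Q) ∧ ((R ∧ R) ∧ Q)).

Q → Q = ⊥ → ⊥ = ⊤
¬Q = ¬⊥ = ⊤
R → ¬Q = ⊤ → ⊤ = ⊤
¬(R → ¬Q) = ¬⊤ = ⊥
R ∧ R = ⊤ ∧ ⊤ = ⊤
(R ∧ R) ∧ Q = ⊤ ∧ ⊥ = ⊥
¬(R → ¬Q) ∧ ((R ∧ R) ∧ Q) = ⊥ ∧ ⊥ = ⊥
(Q → Q) ∧ (¬(R → ¬Q) ∧ ((R ∧ R) ∧ Q)) = ⊤ ∧ ⊥ = ⊥

⊥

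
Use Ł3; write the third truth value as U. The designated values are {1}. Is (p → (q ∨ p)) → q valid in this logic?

No

Countermodel: p=1, q=U gives U, which is not designated.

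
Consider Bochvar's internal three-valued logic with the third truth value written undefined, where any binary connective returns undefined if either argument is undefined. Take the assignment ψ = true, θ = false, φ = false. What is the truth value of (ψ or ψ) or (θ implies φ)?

ψ or ψ = true or true = true
θ implies φ = false implies false = true
(ψ or ψ) or (θ implies φ) = true or true = true

true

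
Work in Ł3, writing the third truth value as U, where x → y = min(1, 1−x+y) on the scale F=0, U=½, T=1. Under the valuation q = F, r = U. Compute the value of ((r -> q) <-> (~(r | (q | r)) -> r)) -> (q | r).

r -> q = U -> F = U  [min(1, 1−½+0)]
q | r = F | U = U
r | (q | r) = U | U = U
~(r | (q | r)) = ~U = U
~(r | (q | r)) -> r = U -> U = T
(r -> q) <-> (~(r | (q | r)) -> r) = U <-> T = U
q | r = F | U = U
((r -> q) <-> (~(r | (q | r)) -> r)) -> (q | r) = U -> U = T

T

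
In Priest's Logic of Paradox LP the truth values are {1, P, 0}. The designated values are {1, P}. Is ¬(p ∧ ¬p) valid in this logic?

Every assignment of p over {1, P, 0} gives a value in {1, P}.
In particular, with p=P: ¬(p ∧ ¬p) = P.

Yes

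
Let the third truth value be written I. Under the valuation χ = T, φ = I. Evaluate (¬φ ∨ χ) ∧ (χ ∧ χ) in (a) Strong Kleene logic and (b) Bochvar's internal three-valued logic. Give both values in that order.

T; I

In Strong Kleene logic: ¬φ = ¬I = I
¬φ ∨ χ = I ∨ T = T
χ ∧ χ = T ∧ T = T
(¬φ ∨ χ) ∧ (χ ∧ χ) = T ∧ T = T
In Bochvar's internal three-valued logic: ¬φ = ¬I = I
¬φ ∨ χ = I ∨ T = I
χ ∧ χ = T ∧ T = T
(¬φ ∨ χ) ∧ (χ ∧ χ) = I ∧ T = I
They differ because Strong Kleene logic and Bochvar's internal three-valued logic treat I differently under the binary connectives.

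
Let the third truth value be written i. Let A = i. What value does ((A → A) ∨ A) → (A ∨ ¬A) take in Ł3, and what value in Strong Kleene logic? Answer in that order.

In Ł3: A → A = i → i = T  [min(1, 1−½+½)]
(A → A) ∨ A = T ∨ i = T
¬A = ¬i = i
A ∨ ¬A = i ∨ i = i
((A → A) ∨ A) → (A ∨ ¬A) = T → i = i
In Strong Kleene logic: A → A = i → i = i  [¬i ∨ i]
(A → A) ∨ A = i ∨ i = i
¬A = ¬i = i
A ∨ ¬A = i ∨ i = i
((A → A) ∨ A) → (A ∨ ¬A) = i → i = i

i; i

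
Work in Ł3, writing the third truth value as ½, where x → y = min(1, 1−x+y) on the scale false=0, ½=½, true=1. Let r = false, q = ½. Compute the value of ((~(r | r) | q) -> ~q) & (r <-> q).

½

r | r = false | false = false
~(r | r) = ~false = true
~(r | r) | q = true | ½ = true
~q = ~½ = ½
(~(r | r) | q) -> ~q = true -> ½ = ½  [min(1, 1−1+½)]
r <-> q = false <-> ½ = ½
((~(r | r) | q) -> ~q) & (r <-> q) = ½ & ½ = ½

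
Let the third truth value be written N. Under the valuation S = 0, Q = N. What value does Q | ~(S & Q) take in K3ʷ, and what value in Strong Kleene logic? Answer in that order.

N; 1

In K3ʷ: S & Q = 0 & N = N
~(S & Q) = ~N = N
Q | ~(S & Q) = N | N = N
In Strong Kleene logic: S & Q = 0 & N = 0
~(S & Q) = ~0 = 1
Q | ~(S & Q) = N | 1 = 1
They differ because K3ʷ and Strong Kleene logic treat N differently under the binary connectives.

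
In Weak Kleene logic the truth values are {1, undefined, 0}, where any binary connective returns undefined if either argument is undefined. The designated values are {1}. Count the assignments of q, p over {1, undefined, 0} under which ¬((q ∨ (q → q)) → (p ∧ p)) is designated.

Designated under: (q=1, p=0); (q=0, p=0).

2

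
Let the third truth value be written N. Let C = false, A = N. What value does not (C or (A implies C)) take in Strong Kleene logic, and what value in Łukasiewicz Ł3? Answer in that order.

In Strong Kleene logic: A implies C = N implies false = N  [not N or false]
C or (A implies C) = false or N = N
not (C or (A implies C)) = not N = N
In Łukasiewicz Ł3: A implies C = N implies false = N  [min(1, 1−½+0)]
C or (A implies C) = false or N = N
not (C or (A implies C)) = not N = N

N; N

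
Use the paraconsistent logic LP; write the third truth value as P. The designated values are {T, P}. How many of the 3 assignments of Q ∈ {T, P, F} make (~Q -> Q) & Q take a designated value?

Q=T: T ✓
Q=P: P ✓
Q=F: F ·

2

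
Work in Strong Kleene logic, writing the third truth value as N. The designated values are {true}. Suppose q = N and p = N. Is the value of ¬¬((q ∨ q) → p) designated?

No

q ∨ q = N ∨ N = N
(q ∨ q) → p = N → N = N  [¬N ∨ N]
¬((q ∨ q) → p) = ¬N = N
¬¬((q ∨ q) → p) = ¬N = N
N ∉ {true}.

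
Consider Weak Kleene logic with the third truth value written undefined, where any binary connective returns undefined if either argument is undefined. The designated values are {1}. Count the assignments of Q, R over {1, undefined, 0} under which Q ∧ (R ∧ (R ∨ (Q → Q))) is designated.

Designated under: (Q=1, R=1).

1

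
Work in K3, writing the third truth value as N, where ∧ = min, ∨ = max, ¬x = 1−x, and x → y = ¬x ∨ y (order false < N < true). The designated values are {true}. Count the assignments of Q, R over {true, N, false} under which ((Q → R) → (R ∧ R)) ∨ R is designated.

Designated under: (Q=true, R=true); (Q=true, R=false); (Q=N, R=true); (Q=false, R=true).

4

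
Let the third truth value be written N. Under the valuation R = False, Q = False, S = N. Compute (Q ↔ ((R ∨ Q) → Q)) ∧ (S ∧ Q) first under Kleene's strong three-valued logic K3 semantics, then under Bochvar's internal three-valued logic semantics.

In Kleene's strong three-valued logic K3: R ∨ Q = False ∨ False = False
(R ∨ Q) → Q = False → False = True
Q ↔ ((R ∨ Q) → Q) = False ↔ True = False
S ∧ Q = N ∧ False = False
(Q ↔ ((R ∨ Q) → Q)) ∧ (S ∧ Q) = False ∧ False = False
In Bochvar's internal three-valued logic: R ∨ Q = False ∨ False = False
(R ∨ Q) → Q = False → False = True
Q ↔ ((R ∨ Q) → Q) = False ↔ True = False
S ∧ Q = N ∧ False = N
(Q ↔ ((R ∨ Q) → Q)) ∧ (S ∧ Q) = False ∧ N = N
They differ because Kleene's strong three-valued logic K3 and Bochvar's internal three-valued logic treat N differently under the binary connectives.

False; N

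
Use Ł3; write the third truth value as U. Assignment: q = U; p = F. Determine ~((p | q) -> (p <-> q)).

F

p | q = F | U = U
p <-> q = F <-> U = U  [1 − |0−½|]
(p | q) -> (p <-> q) = U -> U = T
~((p | q) -> (p <-> q)) = ~T = F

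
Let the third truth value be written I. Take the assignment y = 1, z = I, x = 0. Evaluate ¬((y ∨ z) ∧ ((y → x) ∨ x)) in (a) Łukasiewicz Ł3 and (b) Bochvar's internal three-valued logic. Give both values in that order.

1; I

In Łukasiewicz Ł3: y ∨ z = 1 ∨ I = 1
y → x = 1 → 0 = 0
(y → x) ∨ x = 0 ∨ 0 = 0
(y ∨ z) ∧ ((y → x) ∨ x) = 1 ∧ 0 = 0
¬((y ∨ z) ∧ ((y → x) ∨ x)) = ¬0 = 1
In Bochvar's internal three-valued logic: y ∨ z = 1 ∨ I = I
y → x = 1 → 0 = 0
(y → x) ∨ x = 0 ∨ 0 = 0
(y ∨ z) ∧ ((y → x) ∨ x) = I ∧ 0 = I
¬((y ∨ z) ∧ ((y → x) ∨ x)) = ¬I = I
They differ because Łukasiewicz Ł3 and Bochvar's internal three-valued logic treat I differently under the binary connectives.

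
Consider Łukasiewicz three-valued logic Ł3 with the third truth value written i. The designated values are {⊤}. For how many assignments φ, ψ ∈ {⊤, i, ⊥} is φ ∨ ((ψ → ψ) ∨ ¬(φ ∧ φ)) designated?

9

Of the 9 assignments, 9 give a value in {⊤}.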